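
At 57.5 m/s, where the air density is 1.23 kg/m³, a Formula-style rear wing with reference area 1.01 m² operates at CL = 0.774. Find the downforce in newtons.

L = ½ρv²S·CL = ½ × 1.23 × 57.5² × 1.01 × 0.774 = 1590 N

L = 1590 N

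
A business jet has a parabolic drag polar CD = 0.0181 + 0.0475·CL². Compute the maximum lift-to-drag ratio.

(L/D)max = 17.1

For CD = CD0 + K·CL², (L/D)max occurs at CL* = √(CD0/K) and equals 1/(2√(K·CD0)).
(L/D)max = 1/(2√(0.0475 × 0.0181)) = 1/(2 × 0.02932) = 17.1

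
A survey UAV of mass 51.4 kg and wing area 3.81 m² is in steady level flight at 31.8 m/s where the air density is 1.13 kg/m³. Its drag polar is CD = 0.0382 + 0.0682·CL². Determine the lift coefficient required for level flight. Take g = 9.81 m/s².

CL = 0.232

Level flight ⇒ L = W = m·g = 51.4 × 9.81 = 504.23 N.
q = ½ρv² = ½ × 1.13 × 31.8² = 571.4 Pa.
CL = W/(q·S) = 504.23 / (571.4 × 3.81) = 0.2316.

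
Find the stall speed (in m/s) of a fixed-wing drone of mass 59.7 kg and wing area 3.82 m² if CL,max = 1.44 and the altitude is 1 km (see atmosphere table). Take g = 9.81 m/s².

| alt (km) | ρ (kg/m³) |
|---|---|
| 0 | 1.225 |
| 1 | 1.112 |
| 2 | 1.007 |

At 1 km, from the table: ρ = 1.112 kg/m³.
At stall, lift equals weight: L = W = m·g = 59.7 × 9.81 = 585.7 N.
From L = ½ρV²S·CL,max = W: V_stall = √(2W/(ρSCL,max)) = √(2·585.7/(1.112·3.82·1.44))
V_stall = √191.5 = 13.8 m/s

V_stall = 13.8 m/s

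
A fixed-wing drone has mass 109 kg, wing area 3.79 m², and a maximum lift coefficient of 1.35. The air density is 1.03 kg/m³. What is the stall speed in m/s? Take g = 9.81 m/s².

Weight W = mg = 109 × 9.81 = 1069 N.
V_stall = √(2W/(ρ·S·CL,max)) = √(2 × 1069 / (1.03 × 3.79 × 1.35))
V_stall = √405.8 = 20.1 m/s

V_stall = 20.1 m/s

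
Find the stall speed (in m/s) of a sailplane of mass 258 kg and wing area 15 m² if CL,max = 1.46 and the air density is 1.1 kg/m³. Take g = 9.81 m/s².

V_stall = 14.5 m/s

Weight W = mg = 258 × 9.81 = 2531 N.
From L = ½ρV²S·CL,max = W: V_stall = √(2W/(ρSCL,max)) = √(2·2531/(1.1·15·1.46))
V_stall = √210.1 = 14.5 m/s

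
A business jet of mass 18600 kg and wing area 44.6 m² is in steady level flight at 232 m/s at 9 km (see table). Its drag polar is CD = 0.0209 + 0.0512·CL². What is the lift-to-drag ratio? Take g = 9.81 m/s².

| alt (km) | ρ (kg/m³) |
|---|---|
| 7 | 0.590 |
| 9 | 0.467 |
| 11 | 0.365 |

L/D = 12.4

At 9 km, from the table: ρ = 0.467 kg/m³.
Level flight ⇒ L = W = m·g = 18600 × 9.81 = 1.8247×10^5 N.
Dynamic pressure q = 0.5 × 0.467 × 232² = 12570 Pa.
Required CL = L/(qS) = 1.8247×10^5/(12570·44.6) = 0.3255.
CD = 0.0209 + 0.0512 × 0.3255² = 0.02633.
L/D = CL/CD = 0.3255 / 0.02633 = 12.4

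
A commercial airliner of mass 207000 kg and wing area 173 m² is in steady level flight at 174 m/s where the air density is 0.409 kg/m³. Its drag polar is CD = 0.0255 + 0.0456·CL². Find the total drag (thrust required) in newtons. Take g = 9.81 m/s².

In steady level flight, lift balances weight: W = mg = 207000 × 9.81 = 2.0307×10^6 N.
q = ½ρv² = ½ × 0.409 × 174² = 6191 Pa.
CL = 2W/(ρv²S) = 2×2.0307×10^6/(0.409×174²×173) = 1.896.
CD = 0.0255 + 0.0456 × 1.896² = 0.1894.
D = q·S·CD = 6191 × 173 × 0.1894 = 2.029×10^5 N

D = 2.03×10^5 N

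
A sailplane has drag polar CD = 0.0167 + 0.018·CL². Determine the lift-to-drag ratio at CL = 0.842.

L/D = 28.6

CD = 0.0167 + 0.018 × 0.842² = 0.02946
L/D = CL/CD = 0.842 / 0.02946 = 28.6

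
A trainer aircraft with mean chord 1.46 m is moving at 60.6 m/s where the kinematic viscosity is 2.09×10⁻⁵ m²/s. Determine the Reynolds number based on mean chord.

Re = 4.23×10^6

Re = v·c/ν = 60.6 × 1.46 / (2.09×10⁻⁵) = 4.23×10^6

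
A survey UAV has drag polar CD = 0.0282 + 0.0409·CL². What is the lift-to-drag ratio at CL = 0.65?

CD = 0.0282 + 0.0409 × 0.65² = 0.04548
L/D = CL/CD = 0.65 / 0.04548 = 14.3

L/D = 14.3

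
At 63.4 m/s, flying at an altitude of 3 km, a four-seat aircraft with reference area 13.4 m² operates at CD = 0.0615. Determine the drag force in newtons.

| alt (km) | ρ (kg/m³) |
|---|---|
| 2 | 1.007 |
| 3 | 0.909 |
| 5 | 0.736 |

D = 1510 N

At 3 km, from the table: ρ = 0.909 kg/m³.
Dynamic pressure q = ½ρv² = ½ × 0.909 × 63.4² = 1827 Pa.
D = q·S·CD = 1827 × 13.4 × 0.0615 = 1510 N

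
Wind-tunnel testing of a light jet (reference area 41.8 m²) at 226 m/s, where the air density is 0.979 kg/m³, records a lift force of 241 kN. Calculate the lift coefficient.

From L = ½ρv²S·CL, rearranging gives CL = 2L/(ρv²S).
CL = 2 × 2.41×10^5 / (0.979 × 226² × 41.8) = 0.231

CL = 0.231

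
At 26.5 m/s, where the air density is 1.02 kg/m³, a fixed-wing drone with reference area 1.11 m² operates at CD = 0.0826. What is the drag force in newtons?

D = 32.8 N

Dynamic pressure q = ½ρv² = ½ × 1.02 × 26.5² = 358.1 Pa.
D = q·S·CD = 358.1 × 1.11 × 0.0826 = 32.8 N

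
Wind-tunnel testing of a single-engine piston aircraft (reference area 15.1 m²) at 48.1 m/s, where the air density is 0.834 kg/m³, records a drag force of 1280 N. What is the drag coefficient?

From D = ½ρv²S·CD, rearranging gives CD = 2D/(ρv²S).
CD = 2 × 1280 / (0.834 × 48.1² × 15.1) = 0.0879

CD = 0.0879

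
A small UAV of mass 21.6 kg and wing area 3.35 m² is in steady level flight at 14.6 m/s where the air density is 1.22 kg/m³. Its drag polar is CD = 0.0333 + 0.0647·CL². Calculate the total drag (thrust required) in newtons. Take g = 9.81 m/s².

D = 21.2 N

Weight W = mg = 21.6 × 9.81 = 211.9 N; in level flight L = W.
Dynamic pressure q = 0.5 × 1.22 × 14.6² = 130 Pa.
CL = W/(q·S) = 211.9 / (130 × 3.35) = 0.4865.
CD = 0.0333 + 0.0647 × 0.4865² = 0.04861.
D = q·S·CD = 130 × 3.35 × 0.04861 = 21.17 N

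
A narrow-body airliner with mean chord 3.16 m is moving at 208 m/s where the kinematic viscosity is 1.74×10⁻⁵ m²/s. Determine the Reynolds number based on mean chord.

Re = 3.78×10^7

Re = v·c/ν = 208 × 3.16 / (1.74×10⁻⁵) = 3.78×10^7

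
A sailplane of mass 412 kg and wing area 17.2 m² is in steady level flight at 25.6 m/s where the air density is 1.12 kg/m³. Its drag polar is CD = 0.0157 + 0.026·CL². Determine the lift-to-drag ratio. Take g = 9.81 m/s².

L/D = 24.3

Weight W = mg = 412 × 9.81 = 4041.7 N; in level flight L = W.
Dynamic pressure q = 0.5 × 1.12 × 25.6² = 367 Pa.
Required CL = L/(qS) = 4041.7/(367·17.2) = 0.6403.
CD = 0.0157 + 0.026 × 0.6403² = 0.02636.
L/D = CL/CD = 0.6403 / 0.02636 = 24.3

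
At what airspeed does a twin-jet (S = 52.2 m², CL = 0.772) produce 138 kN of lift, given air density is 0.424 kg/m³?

L = ½ρv²S·CL ⇒ v = √(2L/(ρ·S·CL))
v = √(2 × 1.38×10^5 / (0.424 × 52.2 × 0.772)) = √16150 = 127 m/s

v = 127 m/s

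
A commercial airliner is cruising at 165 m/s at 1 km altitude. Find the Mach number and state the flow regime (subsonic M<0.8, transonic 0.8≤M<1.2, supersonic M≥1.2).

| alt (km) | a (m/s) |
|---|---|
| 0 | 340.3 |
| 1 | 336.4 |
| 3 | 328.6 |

At 1 km, from the table: a = 336.4 m/s.
M = v/a = 165 / 336.4 = 0.49
M = 0.49 → subsonic.

M = 0.49 (subsonic)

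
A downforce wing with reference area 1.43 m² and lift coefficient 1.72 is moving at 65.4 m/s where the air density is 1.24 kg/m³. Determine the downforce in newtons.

L = ½ρv²S·CL = ½ × 1.24 × 65.4² × 1.43 × 1.72 = 6520 N ≈ 6.52 kN

L = 6520 N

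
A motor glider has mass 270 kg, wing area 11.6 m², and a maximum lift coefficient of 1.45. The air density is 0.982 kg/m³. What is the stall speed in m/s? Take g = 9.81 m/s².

At stall, lift equals weight: L = W = m·g = 270 × 9.81 = 2649 N.
From L = ½ρV²S·CL,max = W: V_stall = √(2W/(ρSCL,max)) = √(2·2649/(0.982·11.6·1.45))
V_stall = √320.7 = 17.9 m/s

V_stall = 17.9 m/s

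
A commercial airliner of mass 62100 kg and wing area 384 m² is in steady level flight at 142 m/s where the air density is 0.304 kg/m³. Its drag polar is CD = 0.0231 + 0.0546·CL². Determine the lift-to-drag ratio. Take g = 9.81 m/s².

In steady level flight, lift balances weight: W = mg = 62100 × 9.81 = 6.092×10^5 N.
Dynamic pressure q = 0.5 × 0.304 × 142² = 3065 Pa.
Required CL = L/(qS) = 6.092×10^5/(3065·384) = 0.5176.
CD = 0.0231 + 0.0546 × 0.5176² = 0.03773.
L/D = CL/CD = 0.5176 / 0.03773 = 13.7

L/D = 13.7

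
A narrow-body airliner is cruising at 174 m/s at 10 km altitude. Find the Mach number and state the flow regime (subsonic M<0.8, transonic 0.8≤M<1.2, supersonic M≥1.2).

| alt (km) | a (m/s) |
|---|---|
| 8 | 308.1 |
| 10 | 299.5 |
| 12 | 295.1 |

M = 0.581 (subsonic)

At 10 km, from the table: a = 299.5 m/s.
M = v/a = 174 / 299.5 = 0.581
M = 0.581 → subsonic.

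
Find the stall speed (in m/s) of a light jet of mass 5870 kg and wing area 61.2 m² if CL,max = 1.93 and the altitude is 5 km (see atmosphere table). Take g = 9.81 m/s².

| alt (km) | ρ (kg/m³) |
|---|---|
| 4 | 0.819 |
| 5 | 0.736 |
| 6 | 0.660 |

V_stall = 36.4 m/s

At 5 km, from the table: ρ = 0.736 kg/m³.
Weight W = mg = 5870 × 9.81 = 57580 N.
V_stall = √(2W/(ρ·S·CL,max)) = √(2 × 57580 / (0.736 × 61.2 × 1.93))
V_stall = √1325 = 36.4 m/s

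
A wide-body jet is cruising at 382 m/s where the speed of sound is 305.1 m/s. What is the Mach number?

M = v/a = 382 / 305.1 = 1.25

M = 1.25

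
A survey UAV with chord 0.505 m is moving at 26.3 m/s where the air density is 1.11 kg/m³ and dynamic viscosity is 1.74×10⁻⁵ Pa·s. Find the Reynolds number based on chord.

Re = ρ·v·c/μ = 1.11 × 26.3 × 0.505 / (1.74×10⁻⁵) = 8.47×10^5

Re = 8.47×10^5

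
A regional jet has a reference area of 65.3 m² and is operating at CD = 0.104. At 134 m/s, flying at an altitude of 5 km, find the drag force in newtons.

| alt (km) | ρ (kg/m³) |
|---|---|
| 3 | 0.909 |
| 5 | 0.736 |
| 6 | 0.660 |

D = 44900 N

At 5 km, from the table: ρ = 0.736 kg/m³.
D = ½ρv²S·CD = ½ × 0.736 × 134² × 65.3 × 0.104 = 44900 N ≈ 44.9 kN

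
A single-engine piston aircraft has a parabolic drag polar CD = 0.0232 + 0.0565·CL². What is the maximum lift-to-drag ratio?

(L/D)max = 13.8

For CD = CD0 + K·CL², (L/D)max occurs at CL* = √(CD0/K) and equals 1/(2√(K·CD0)).
(L/D)max = 1/(2√(0.0565 × 0.0232)) = 1/(2 × 0.0362) = 13.8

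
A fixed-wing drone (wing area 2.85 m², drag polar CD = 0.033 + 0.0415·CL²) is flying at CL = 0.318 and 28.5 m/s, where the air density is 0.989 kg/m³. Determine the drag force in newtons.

D = 42.6 N

CD = 0.033 + 0.0415 × 0.318² = 0.0372
D = ½ρv²S·CD = ½ × 0.989 × 28.5² × 2.85 × 0.0372 = 42.6 N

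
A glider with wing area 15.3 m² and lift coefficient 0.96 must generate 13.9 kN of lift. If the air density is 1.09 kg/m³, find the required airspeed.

v = 41.7 m/s

L = ½ρv²S·CL ⇒ v = √(2L/(ρ·S·CL))
v = √(2 × 13900 / (1.09 × 15.3 × 0.96)) = √1736 = 41.7 m/s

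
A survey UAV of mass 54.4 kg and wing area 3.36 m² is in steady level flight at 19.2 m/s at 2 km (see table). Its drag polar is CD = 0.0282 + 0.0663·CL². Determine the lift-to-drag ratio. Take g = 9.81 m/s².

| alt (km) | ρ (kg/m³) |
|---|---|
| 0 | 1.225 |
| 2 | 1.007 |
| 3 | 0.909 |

L/D = 11.1

At 2 km, from the table: ρ = 1.007 kg/m³.
Level flight ⇒ L = W = m·g = 54.4 × 9.81 = 533.66 N.
q = ½ρv² = ½ × 1.007 × 19.2² = 185.6 Pa.
Required CL = L/(qS) = 533.66/(185.6·3.36) = 0.8557.
CD = 0.0282 + 0.0663 × 0.8557² = 0.07675.
L/D = CL/CD = 0.8557 / 0.07675 = 11.1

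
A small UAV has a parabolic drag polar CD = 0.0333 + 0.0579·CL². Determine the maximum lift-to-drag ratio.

(L/D)max = 11.4

For CD = CD0 + K·CL², (L/D)max occurs at CL* = √(CD0/K) and equals 1/(2√(K·CD0)).
(L/D)max = 1/(2√(0.0579 × 0.0333)) = 1/(2 × 0.04391) = 11.4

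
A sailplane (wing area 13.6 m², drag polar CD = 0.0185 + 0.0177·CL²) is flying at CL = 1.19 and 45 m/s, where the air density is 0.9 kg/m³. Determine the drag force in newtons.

D = 540 N

CD = 0.0185 + 0.0177 × 1.19² = 0.04356
D = ½ρv²S·CD = ½ × 0.9 × 45² × 13.6 × 0.04356 = 540 N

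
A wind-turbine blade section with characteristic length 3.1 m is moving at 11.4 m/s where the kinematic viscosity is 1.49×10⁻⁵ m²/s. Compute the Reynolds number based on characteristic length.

Re = 2.37×10^6

Re = v·c/ν = 11.4 × 3.1 / (1.49×10⁻⁵) = 2.37×10^6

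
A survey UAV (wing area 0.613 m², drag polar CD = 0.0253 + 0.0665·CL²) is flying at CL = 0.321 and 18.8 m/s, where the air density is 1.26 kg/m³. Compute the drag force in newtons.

D = 4.39 N

CD = 0.0253 + 0.0665 × 0.321² = 0.03215
D = ½ρv²S·CD = ½ × 1.26 × 18.8² × 0.613 × 0.03215 = 4.39 N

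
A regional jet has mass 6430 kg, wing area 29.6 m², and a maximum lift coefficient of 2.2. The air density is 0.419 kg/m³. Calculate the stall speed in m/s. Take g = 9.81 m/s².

Stall occurs when L = W at CL,max. W = mg = 6430 × 9.81 = 63080 N.
V_stall = √(2W/(ρ·S·CL,max)) = √(2 × 63080 / (0.419 × 29.6 × 2.2))
V_stall = √4624 = 68 m/s

V_stall = 68 m/s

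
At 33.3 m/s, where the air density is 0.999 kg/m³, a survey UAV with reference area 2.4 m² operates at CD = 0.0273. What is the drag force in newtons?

D = 36.3 N

D = ½ρv²S·CD = ½ × 0.999 × 33.3² × 2.4 × 0.0273 = 36.3 N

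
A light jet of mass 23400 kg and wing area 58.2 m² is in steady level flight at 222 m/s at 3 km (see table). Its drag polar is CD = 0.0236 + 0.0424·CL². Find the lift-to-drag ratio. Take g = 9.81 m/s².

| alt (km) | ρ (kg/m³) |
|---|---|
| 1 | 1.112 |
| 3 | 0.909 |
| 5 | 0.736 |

At 3 km, from the table: ρ = 0.909 kg/m³.
In steady level flight, lift balances weight: W = mg = 23400 × 9.81 = 2.2955×10^5 N.
q = ½ρv² = ½ × 0.909 × 222² = 22400 Pa.
CL = W/(q·S) = 2.2955×10^5 / (22400 × 58.2) = 0.1761.
CD = 0.0236 + 0.0424 × 0.1761² = 0.02491.
L/D = CL/CD = 0.1761 / 0.02491 = 7.07

L/D = 7.07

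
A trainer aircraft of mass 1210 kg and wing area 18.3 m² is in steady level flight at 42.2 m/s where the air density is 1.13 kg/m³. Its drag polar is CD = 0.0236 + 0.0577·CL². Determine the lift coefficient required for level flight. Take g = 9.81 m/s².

CL = 0.645

Level flight ⇒ L = W = m·g = 1210 × 9.81 = 11870 N.
q = ½ρv² = ½ × 1.13 × 42.2² = 1006 Pa.
CL = W/(q·S) = 11870 / (1006 × 18.3) = 0.6447.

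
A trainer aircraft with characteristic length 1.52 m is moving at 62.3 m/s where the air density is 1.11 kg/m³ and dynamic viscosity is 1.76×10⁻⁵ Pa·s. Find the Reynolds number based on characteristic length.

Re = ρ·v·c/μ = 1.11 × 62.3 × 1.52 / (1.76×10⁻⁵) = 5.97×10^6

Re = 5.97×10^6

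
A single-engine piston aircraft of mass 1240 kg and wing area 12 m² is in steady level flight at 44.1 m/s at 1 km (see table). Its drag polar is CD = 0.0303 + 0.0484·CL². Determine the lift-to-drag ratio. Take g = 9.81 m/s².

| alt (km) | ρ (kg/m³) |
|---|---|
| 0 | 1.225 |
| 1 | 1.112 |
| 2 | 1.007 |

L/D = 12.9

At 1 km, from the table: ρ = 1.112 kg/m³.
In steady level flight, lift balances weight: W = mg = 1240 × 9.81 = 12164 N.
q = ½ρv² = ½ × 1.112 × 44.1² = 1081 Pa.
CL = W/(q·S) = 12164 / (1081 × 12) = 0.9375.
CD = 0.0303 + 0.0484 × 0.9375² = 0.07284.
L/D = CL/CD = 0.9375 / 0.07284 = 12.9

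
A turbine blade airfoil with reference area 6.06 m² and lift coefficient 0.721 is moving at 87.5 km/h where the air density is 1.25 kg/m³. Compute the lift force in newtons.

L = 1610 N

Convert speed: v = 87.5 km/h ÷ 3.6 = 24.31 m/s.
Dynamic pressure q = ½ρv² = ½ × 1.25 × 24.31² = 369.2 Pa.
L = q·S·CL = 369.2 × 6.06 × 0.721 = 1610 N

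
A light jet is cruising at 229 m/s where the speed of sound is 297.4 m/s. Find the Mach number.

M = 0.77

M = v/a = 229 / 297.4 = 0.77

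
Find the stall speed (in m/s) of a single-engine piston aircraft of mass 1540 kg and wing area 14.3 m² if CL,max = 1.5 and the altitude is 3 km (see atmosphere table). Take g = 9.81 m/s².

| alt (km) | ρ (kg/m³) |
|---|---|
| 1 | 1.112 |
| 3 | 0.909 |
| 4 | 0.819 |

V_stall = 39.4 m/s

At 3 km, from the table: ρ = 0.909 kg/m³.
At stall, lift equals weight: L = W = m·g = 1540 × 9.81 = 15110 N.
V_stall = √(2W/(ρ·S·CL,max)) = √(2 × 15110 / (0.909 × 14.3 × 1.5))
V_stall = √1550 = 39.4 m/s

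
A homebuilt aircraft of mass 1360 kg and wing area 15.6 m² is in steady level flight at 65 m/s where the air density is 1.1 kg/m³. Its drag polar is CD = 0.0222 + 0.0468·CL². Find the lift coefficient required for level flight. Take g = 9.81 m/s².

CL = 0.368

In steady level flight, lift balances weight: W = mg = 1360 × 9.81 = 13342 N.
Dynamic pressure q = 0.5 × 1.1 × 65² = 2324 Pa.
Required CL = L/(qS) = 13342/(2324·15.6) = 0.368.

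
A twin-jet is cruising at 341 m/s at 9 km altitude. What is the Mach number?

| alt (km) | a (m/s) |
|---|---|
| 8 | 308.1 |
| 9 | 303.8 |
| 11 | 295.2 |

At 9 km, from the table: a = 303.8 m/s.
M = v/a = 341 / 303.8 = 1.12

M = 1.12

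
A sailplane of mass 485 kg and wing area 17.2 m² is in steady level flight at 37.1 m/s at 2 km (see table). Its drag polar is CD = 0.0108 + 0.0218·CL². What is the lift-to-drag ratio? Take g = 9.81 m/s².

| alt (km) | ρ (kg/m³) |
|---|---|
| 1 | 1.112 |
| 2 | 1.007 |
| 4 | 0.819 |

At 2 km, from the table: ρ = 1.007 kg/m³.
Level flight ⇒ L = W = m·g = 485 × 9.81 = 4757.9 N.
Dynamic pressure q = 0.5 × 1.007 × 37.1² = 693 Pa.
CL = 2W/(ρv²S) = 2×4757.9/(1.007×37.1²×17.2) = 0.3991.
CD = 0.0108 + 0.0218 × 0.3991² = 0.01427.
L/D = CL/CD = 0.3991 / 0.01427 = 28

L/D = 28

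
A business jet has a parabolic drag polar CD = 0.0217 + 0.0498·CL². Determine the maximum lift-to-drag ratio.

(L/D)max = 15.2

For CD = CD0 + K·CL², (L/D)max occurs at CL* = √(CD0/K) and equals 1/(2√(K·CD0)).
(L/D)max = 1/(2√(0.0498 × 0.0217)) = 1/(2 × 0.03287) = 15.2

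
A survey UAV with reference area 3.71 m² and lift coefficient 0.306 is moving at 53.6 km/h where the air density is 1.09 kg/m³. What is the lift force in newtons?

Convert speed: v = 53.6 km/h ÷ 3.6 = 14.89 m/s.
Dynamic pressure q = ½ρv² = ½ × 1.09 × 14.89² = 120.8 Pa.
L = q·S·CL = 120.8 × 3.71 × 0.306 = 137 N

L = 137 N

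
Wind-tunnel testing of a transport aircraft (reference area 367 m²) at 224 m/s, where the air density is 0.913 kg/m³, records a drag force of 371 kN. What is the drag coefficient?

From D = ½ρv²S·CD, rearranging gives CD = 2D/(ρv²S).
CD = 2 × 3.71×10^5 / (0.913 × 224² × 367) = 0.0441

CD = 0.0441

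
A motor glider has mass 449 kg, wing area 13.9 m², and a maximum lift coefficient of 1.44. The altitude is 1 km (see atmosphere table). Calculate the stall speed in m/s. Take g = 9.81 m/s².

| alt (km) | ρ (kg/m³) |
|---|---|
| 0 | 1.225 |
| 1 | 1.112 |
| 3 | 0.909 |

V_stall = 19.9 m/s

At 1 km, from the table: ρ = 1.112 kg/m³.
Stall occurs when L = W at CL,max. W = mg = 449 × 9.81 = 4405 N.
V_stall = √(2W/(ρ·S·CL,max)) = √(2 × 4405 / (1.112 × 13.9 × 1.44))
V_stall = √395.8 = 19.9 m/s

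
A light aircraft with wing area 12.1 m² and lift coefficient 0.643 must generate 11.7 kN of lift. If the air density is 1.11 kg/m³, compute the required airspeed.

v = 52.1 m/s

L = ½ρv²S·CL ⇒ v = √(2L/(ρ·S·CL))
v = √(2 × 11700 / (1.11 × 12.1 × 0.643)) = √2710 = 52.1 m/s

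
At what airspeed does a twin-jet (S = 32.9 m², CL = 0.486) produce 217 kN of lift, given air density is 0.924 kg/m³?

v = 171 m/s

L = ½ρv²S·CL ⇒ v = √(2L/(ρ·S·CL))
v = √(2 × 2.17×10^5 / (0.924 × 32.9 × 0.486)) = √29380 = 171 m/s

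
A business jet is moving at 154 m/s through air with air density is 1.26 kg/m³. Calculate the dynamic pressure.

q = 14900 Pa

q = ½ρv² = ½ × 1.26 × 154² = 14900 Pa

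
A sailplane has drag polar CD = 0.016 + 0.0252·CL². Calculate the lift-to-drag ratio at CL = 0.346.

CD = 0.016 + 0.0252 × 0.346² = 0.01902
L/D = CL/CD = 0.346 / 0.01902 = 18.2

L/D = 18.2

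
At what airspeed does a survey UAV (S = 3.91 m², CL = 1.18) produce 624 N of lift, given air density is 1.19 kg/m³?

L = ½ρv²S·CL ⇒ v = √(2L/(ρ·S·CL))
v = √(2 × 624 / (1.19 × 3.91 × 1.18)) = √227.3 = 15.1 m/s

v = 15.1 m/s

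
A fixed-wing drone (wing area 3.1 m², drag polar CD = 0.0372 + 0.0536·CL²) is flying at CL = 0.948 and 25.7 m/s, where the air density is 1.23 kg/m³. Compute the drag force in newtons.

CD = 0.0372 + 0.0536 × 0.948² = 0.08537
D = ½ρv²S·CD = ½ × 1.23 × 25.7² × 3.1 × 0.08537 = 108 N

D = 108 N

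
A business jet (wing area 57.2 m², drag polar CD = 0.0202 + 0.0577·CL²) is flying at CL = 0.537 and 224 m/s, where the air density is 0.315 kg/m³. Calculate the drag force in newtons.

CD = 0.0202 + 0.0577 × 0.537² = 0.03684
D = ½ρv²S·CD = ½ × 0.315 × 224² × 57.2 × 0.03684 = 16700 N

D = 16700 N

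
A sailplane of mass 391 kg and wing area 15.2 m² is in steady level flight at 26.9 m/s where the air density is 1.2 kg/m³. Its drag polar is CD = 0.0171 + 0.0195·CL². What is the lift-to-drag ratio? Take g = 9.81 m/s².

Level flight ⇒ L = W = m·g = 391 × 9.81 = 3835.7 N.
q = ½ρv² = ½ × 1.2 × 26.9² = 434.2 Pa.
CL = W/(q·S) = 3835.7 / (434.2 × 15.2) = 0.5812.
CD = 0.0171 + 0.0195 × 0.5812² = 0.02369.
L/D = CL/CD = 0.5812 / 0.02369 = 24.5

L/D = 24.5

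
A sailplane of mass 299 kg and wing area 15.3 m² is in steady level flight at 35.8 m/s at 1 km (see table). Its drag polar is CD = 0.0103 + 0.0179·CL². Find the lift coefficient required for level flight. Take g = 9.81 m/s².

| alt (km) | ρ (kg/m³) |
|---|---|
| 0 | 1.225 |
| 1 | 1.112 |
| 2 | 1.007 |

At 1 km, from the table: ρ = 1.112 kg/m³.
In steady level flight, lift balances weight: W = mg = 299 × 9.81 = 2933.2 N.
Dynamic pressure q = 0.5 × 1.112 × 35.8² = 712.6 Pa.
CL = 2W/(ρv²S) = 2×2933.2/(1.112×35.8²×15.3) = 0.269.

CL = 0.269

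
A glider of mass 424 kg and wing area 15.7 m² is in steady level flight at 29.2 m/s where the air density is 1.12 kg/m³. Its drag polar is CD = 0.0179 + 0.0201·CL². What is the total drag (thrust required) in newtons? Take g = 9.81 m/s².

D = 181 N

Level flight ⇒ L = W = m·g = 424 × 9.81 = 4159.4 N.
q = ½ρv² = ½ × 1.12 × 29.2² = 477.5 Pa.
CL = 2W/(ρv²S) = 2×4159.4/(1.12×29.2²×15.7) = 0.5549.
CD = 0.0179 + 0.0201 × 0.5549² = 0.02409.
D = q·S·CD = 477.5 × 15.7 × 0.02409 = 180.6 N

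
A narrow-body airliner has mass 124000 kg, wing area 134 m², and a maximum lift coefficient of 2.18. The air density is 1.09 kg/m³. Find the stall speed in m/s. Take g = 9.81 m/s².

V_stall = 87.4 m/s

Stall occurs when L = W at CL,max. W = mg = 124000 × 9.81 = 1.216×10^6 N.
From L = ½ρV²S·CL,max = W: V_stall = √(2W/(ρSCL,max)) = √(2·1.216×10^6/(1.09·134·2.18))
V_stall = √7641 = 87.4 m/s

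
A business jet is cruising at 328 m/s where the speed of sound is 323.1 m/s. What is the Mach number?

M = 1.02

M = v/a = 328 / 323.1 = 1.02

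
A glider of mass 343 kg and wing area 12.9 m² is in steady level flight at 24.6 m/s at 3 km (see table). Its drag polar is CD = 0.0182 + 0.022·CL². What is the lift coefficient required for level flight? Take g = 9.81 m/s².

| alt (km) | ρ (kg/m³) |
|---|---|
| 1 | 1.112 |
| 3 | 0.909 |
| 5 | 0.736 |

At 3 km, from the table: ρ = 0.909 kg/m³.
Level flight ⇒ L = W = m·g = 343 × 9.81 = 3364.8 N.
q = ½ρv² = ½ × 0.909 × 24.6² = 275 Pa.
CL = W/(q·S) = 3364.8 / (275 × 12.9) = 0.9484.

CL = 0.948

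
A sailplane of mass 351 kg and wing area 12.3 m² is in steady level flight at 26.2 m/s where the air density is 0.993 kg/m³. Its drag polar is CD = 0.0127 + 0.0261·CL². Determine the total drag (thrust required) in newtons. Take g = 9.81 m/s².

D = 127 N

In steady level flight, lift balances weight: W = mg = 351 × 9.81 = 3443.3 N.
q = ½ρv² = ½ × 0.993 × 26.2² = 340.8 Pa.
CL = 2W/(ρv²S) = 2×3443.3/(0.993×26.2²×12.3) = 0.8214.
CD = 0.0127 + 0.0261 × 0.8214² = 0.03031.
D = q·S·CD = 340.8 × 12.3 × 0.03031 = 127.1 N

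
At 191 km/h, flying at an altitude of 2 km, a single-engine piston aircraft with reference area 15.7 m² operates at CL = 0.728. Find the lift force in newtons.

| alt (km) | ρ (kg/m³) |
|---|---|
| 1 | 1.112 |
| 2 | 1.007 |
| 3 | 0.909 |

At 2 km, from the table: ρ = 1.007 kg/m³.
Convert speed: v = 191 km/h ÷ 3.6 = 53.06 m/s.
L = ½ρv²S·CL = ½ × 1.007 × 53.06² × 15.7 × 0.728 = 16200 N ≈ 16.2 kN

L = 16200 N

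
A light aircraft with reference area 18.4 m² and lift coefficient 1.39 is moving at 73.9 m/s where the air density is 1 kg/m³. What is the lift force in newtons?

L = 69800 N

Dynamic pressure q = ½ρv² = ½ × 1 × 73.9² = 2731 Pa.
L = q·S·CL = 2731 × 18.4 × 1.39 = 69800 N ≈ 69.8 kN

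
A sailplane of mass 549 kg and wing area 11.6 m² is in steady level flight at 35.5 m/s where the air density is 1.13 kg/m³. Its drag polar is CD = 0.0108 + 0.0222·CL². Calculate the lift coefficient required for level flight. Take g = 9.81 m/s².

CL = 0.652

Level flight ⇒ L = W = m·g = 549 × 9.81 = 5385.7 N.
Dynamic pressure q = 0.5 × 1.13 × 35.5² = 712 Pa.
CL = W/(q·S) = 5385.7 / (712 × 11.6) = 0.652.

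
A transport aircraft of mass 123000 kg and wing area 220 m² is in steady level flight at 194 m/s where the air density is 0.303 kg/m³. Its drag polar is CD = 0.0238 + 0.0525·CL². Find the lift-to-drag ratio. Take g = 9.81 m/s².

L/D = 13.3

Weight W = mg = 123000 × 9.81 = 1.2066×10^6 N; in level flight L = W.
q = ½ρv² = ½ × 0.303 × 194² = 5702 Pa.
CL = 2W/(ρv²S) = 2×1.2066×10^6/(0.303×194²×220) = 0.9619.
CD = 0.0238 + 0.0525 × 0.9619² = 0.07238.
L/D = CL/CD = 0.9619 / 0.07238 = 13.3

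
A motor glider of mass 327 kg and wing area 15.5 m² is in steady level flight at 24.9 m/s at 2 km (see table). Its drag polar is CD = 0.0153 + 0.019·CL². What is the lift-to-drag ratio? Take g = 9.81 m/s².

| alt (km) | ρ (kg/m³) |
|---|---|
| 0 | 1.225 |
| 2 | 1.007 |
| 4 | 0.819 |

At 2 km, from the table: ρ = 1.007 kg/m³.
In steady level flight, lift balances weight: W = mg = 327 × 9.81 = 3207.9 N.
q = ½ρv² = ½ × 1.007 × 24.9² = 312.2 Pa.
CL = W/(q·S) = 3207.9 / (312.2 × 15.5) = 0.663.
CD = 0.0153 + 0.019 × 0.663² = 0.02365.
L/D = CL/CD = 0.663 / 0.02365 = 28

L/D = 28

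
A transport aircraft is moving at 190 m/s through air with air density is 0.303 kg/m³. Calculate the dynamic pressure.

q = ½ρv² = ½ × 0.303 × 190² = 5470 Pa

q = 5470 Pa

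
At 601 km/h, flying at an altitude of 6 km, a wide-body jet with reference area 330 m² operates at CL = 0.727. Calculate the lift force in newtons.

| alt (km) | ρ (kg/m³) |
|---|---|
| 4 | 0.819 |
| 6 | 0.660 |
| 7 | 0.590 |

At 6 km, from the table: ρ = 0.660 kg/m³.
Convert speed: v = 601 km/h ÷ 3.6 = 166.9 m/s.
Dynamic pressure q = ½ρv² = ½ × 0.66 × 166.9² = 9197 Pa.
L = q·S·CL = 9197 × 330 × 0.727 = 2.21×10^6 N ≈ 2210 kN

L = 2.21×10^6 N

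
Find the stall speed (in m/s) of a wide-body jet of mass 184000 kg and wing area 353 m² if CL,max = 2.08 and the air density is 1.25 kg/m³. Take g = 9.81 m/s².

V_stall = 62.7 m/s

At stall, lift equals weight: L = W = m·g = 184000 × 9.81 = 1.805×10^6 N.
V_stall = √(2W/(ρ·S·CL,max)) = √(2 × 1.805×10^6 / (1.25 × 353 × 2.08))
V_stall = √3933 = 62.7 m/s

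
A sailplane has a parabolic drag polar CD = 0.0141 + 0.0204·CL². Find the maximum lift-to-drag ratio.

(L/D)max = 29.5

For CD = CD0 + K·CL², (L/D)max occurs at CL* = √(CD0/K) and equals 1/(2√(K·CD0)).
(L/D)max = 1/(2√(0.0204 × 0.0141)) = 1/(2 × 0.01696) = 29.5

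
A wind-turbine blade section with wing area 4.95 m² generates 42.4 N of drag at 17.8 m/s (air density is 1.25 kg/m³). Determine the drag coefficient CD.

From D = ½ρv²S·CD, rearranging gives CD = 2D/(ρv²S).
CD = 2 × 42.4 / (1.25 × 17.8² × 4.95) = 0.0433

CD = 0.0433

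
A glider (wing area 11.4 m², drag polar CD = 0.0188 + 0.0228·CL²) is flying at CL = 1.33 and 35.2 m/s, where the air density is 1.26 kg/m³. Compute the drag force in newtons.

D = 526 N

CD = 0.0188 + 0.0228 × 1.33² = 0.05913
D = ½ρv²S·CD = ½ × 1.26 × 35.2² × 11.4 × 0.05913 = 526 N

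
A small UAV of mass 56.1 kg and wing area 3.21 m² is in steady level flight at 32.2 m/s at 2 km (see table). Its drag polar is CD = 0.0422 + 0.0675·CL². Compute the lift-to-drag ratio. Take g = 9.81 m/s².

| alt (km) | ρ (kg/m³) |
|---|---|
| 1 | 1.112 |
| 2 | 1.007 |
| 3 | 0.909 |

At 2 km, from the table: ρ = 1.007 kg/m³.
Weight W = mg = 56.1 × 9.81 = 550.34 N; in level flight L = W.
q = ½ρv² = ½ × 1.007 × 32.2² = 522 Pa.
CL = 2W/(ρv²S) = 2×550.34/(1.007×32.2²×3.21) = 0.3284.
CD = 0.0422 + 0.0675 × 0.3284² = 0.04948.
L/D = CL/CD = 0.3284 / 0.04948 = 6.64

L/D = 6.64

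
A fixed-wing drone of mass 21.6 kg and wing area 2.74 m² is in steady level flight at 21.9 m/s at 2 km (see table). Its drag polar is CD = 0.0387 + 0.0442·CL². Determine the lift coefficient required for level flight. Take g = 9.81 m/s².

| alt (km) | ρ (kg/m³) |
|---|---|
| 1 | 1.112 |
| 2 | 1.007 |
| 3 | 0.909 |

At 2 km, from the table: ρ = 1.007 kg/m³.
In steady level flight, lift balances weight: W = mg = 21.6 × 9.81 = 211.9 N.
Dynamic pressure q = 0.5 × 1.007 × 21.9² = 241.5 Pa.
CL = 2W/(ρv²S) = 2×211.9/(1.007×21.9²×2.74) = 0.3202.

CL = 0.32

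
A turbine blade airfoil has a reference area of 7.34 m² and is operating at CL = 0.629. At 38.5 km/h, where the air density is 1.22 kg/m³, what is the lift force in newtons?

Convert speed: v = 38.5 km/h ÷ 3.6 = 10.69 m/s.
Dynamic pressure q = ½ρv² = ½ × 1.22 × 10.69² = 69.77 Pa.
L = q·S·CL = 69.77 × 7.34 × 0.629 = 322 N

L = 322 N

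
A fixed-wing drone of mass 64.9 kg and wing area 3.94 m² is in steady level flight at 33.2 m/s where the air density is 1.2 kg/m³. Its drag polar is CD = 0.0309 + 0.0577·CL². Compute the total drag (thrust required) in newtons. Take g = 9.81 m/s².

In steady level flight, lift balances weight: W = mg = 64.9 × 9.81 = 636.67 N.
q = ½ρv² = ½ × 1.2 × 33.2² = 661.3 Pa.
CL = W/(q·S) = 636.67 / (661.3 × 3.94) = 0.2443.
CD = 0.0309 + 0.0577 × 0.2443² = 0.03434.
D = q·S·CD = 661.3 × 3.94 × 0.03434 = 89.49 N

D = 89.5 N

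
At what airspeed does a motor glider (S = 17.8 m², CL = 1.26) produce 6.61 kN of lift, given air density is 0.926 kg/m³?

L = ½ρv²S·CL ⇒ v = √(2L/(ρ·S·CL))
v = √(2 × 6610 / (0.926 × 17.8 × 1.26)) = √636.5 = 25.2 m/s

v = 25.2 m/s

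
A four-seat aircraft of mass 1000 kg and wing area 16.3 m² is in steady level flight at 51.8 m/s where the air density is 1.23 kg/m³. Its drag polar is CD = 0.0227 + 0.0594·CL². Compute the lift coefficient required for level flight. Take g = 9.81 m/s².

CL = 0.365

In steady level flight, lift balances weight: W = mg = 1000 × 9.81 = 9810 N.
Dynamic pressure q = 0.5 × 1.23 × 51.8² = 1650 Pa.
CL = W/(q·S) = 9810 / (1650 × 16.3) = 0.3647.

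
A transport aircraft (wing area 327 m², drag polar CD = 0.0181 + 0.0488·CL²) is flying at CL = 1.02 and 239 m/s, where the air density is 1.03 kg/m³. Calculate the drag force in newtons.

D = 6.63×10^5 N

CD = 0.0181 + 0.0488 × 1.02² = 0.06887
D = ½ρv²S·CD = ½ × 1.03 × 239² × 327 × 0.06887 = 6.63×10^5 N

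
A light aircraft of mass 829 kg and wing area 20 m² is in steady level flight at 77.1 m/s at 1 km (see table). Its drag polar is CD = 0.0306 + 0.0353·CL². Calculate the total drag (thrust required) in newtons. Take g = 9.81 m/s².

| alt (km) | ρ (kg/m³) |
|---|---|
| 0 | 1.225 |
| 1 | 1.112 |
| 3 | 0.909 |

At 1 km, from the table: ρ = 1.112 kg/m³.
Level flight ⇒ L = W = m·g = 829 × 9.81 = 8132.5 N.
q = ½ρv² = ½ × 1.112 × 77.1² = 3305 Pa.
Required CL = L/(qS) = 8132.5/(3305·20) = 0.123.
CD = 0.0306 + 0.0353 × 0.123² = 0.03113.
D = q·S·CD = 3305 × 20 × 0.03113 = 2058 N

D = 2060 N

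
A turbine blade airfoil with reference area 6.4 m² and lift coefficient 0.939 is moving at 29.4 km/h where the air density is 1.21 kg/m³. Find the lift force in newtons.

Convert speed: v = 29.4 km/h ÷ 3.6 = 8.167 m/s.
Dynamic pressure q = ½ρv² = ½ × 1.21 × 8.167² = 40.35 Pa.
L = q·S·CL = 40.35 × 6.4 × 0.939 = 242 N

L = 242 N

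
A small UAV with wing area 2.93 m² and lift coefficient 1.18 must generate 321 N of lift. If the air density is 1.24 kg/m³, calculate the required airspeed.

v = 12.2 m/s

L = ½ρv²S·CL ⇒ v = √(2L/(ρ·S·CL))
v = √(2 × 321 / (1.24 × 2.93 × 1.18)) = √149.7 = 12.2 m/s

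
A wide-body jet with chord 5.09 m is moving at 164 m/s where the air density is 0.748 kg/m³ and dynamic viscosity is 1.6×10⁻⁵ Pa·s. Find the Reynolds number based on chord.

Re = 3.9×10^7

Re = ρ·v·c/μ = 0.748 × 164 × 5.09 / (1.6×10⁻⁵) = 3.9×10^7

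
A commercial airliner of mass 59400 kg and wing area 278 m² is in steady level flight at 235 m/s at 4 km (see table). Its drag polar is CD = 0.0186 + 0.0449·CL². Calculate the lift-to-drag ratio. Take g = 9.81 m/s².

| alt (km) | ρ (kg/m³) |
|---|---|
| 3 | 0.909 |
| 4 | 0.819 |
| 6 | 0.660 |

L/D = 4.88

At 4 km, from the table: ρ = 0.819 kg/m³.
Weight W = mg = 59400 × 9.81 = 5.8271×10^5 N; in level flight L = W.
q = ½ρv² = ½ × 0.819 × 235² = 22610 Pa.
Required CL = L/(qS) = 5.8271×10^5/(22610·278) = 0.09269.
CD = 0.0186 + 0.0449 × 0.09269² = 0.01899.
L/D = CL/CD = 0.09269 / 0.01899 = 4.88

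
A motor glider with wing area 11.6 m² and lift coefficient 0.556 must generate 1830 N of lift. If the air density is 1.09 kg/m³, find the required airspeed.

L = ½ρv²S·CL ⇒ v = √(2L/(ρ·S·CL))
v = √(2 × 1830 / (1.09 × 11.6 × 0.556)) = √520.6 = 22.8 m/s

v = 22.8 m/s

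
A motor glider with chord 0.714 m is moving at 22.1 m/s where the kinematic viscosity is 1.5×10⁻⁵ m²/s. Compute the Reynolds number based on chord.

Re = v·c/ν = 22.1 × 0.714 / (1.5×10⁻⁵) = 1.05×10^6

Re = 1.05×10^6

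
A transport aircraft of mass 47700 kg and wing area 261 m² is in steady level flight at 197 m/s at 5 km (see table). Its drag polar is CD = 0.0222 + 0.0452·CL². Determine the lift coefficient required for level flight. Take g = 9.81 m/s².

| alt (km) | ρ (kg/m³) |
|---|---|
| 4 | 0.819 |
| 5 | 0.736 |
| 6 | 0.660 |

At 5 km, from the table: ρ = 0.736 kg/m³.
Level flight ⇒ L = W = m·g = 47700 × 9.81 = 4.6794×10^5 N.
q = ½ρv² = ½ × 0.736 × 197² = 14280 Pa.
CL = W/(q·S) = 4.6794×10^5 / (14280 × 261) = 0.1255.

CL = 0.126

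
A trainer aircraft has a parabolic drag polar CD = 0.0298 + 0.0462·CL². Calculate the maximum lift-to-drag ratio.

(L/D)max = 13.5

For CD = CD0 + K·CL², (L/D)max occurs at CL* = √(CD0/K) and equals 1/(2√(K·CD0)).
(L/D)max = 1/(2√(0.0462 × 0.0298)) = 1/(2 × 0.0371) = 13.5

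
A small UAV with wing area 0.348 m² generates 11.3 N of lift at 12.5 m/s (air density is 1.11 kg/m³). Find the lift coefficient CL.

From L = ½ρv²S·CL, rearranging gives CL = 2L/(ρv²S).
CL = 2 × 11.3 / (1.11 × 12.5² × 0.348) = 0.374

CL = 0.374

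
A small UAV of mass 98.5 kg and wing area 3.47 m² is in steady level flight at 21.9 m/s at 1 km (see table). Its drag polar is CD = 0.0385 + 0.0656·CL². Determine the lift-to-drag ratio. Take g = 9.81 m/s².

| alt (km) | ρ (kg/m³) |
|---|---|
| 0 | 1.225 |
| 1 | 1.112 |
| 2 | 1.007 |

At 1 km, from the table: ρ = 1.112 kg/m³.
Weight W = mg = 98.5 × 9.81 = 966.29 N; in level flight L = W.
Dynamic pressure q = 0.5 × 1.112 × 21.9² = 266.7 Pa.
CL = W/(q·S) = 966.29 / (266.7 × 3.47) = 1.044.
CD = 0.0385 + 0.0656 × 1.044² = 0.11.
L/D = CL/CD = 1.044 / 0.11 = 9.49

L/D = 9.49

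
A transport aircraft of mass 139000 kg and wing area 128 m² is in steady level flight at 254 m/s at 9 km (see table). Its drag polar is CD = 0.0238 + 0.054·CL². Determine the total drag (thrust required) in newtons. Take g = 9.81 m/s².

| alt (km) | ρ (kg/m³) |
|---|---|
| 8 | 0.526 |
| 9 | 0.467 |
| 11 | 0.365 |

D = 98000 N

At 9 km, from the table: ρ = 0.467 kg/m³.
Level flight ⇒ L = W = m·g = 139000 × 9.81 = 1.3636×10^6 N.
Dynamic pressure q = 0.5 × 0.467 × 254² = 15060 Pa.
Required CL = L/(qS) = 1.3636×10^6/(15060·128) = 0.7072.
CD = 0.0238 + 0.054 × 0.7072² = 0.0508.
D = q·S·CD = 15060 × 128 × 0.0508 = 97960 N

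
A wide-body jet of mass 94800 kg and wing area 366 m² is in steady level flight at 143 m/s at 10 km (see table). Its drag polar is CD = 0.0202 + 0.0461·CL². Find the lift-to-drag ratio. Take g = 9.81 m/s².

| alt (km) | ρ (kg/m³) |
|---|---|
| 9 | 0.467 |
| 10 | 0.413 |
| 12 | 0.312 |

At 10 km, from the table: ρ = 0.413 kg/m³.
In steady level flight, lift balances weight: W = mg = 94800 × 9.81 = 9.2999×10^5 N.
q = ½ρv² = ½ × 0.413 × 143² = 4223 Pa.
CL = 2W/(ρv²S) = 2×9.2999×10^5/(0.413×143²×366) = 0.6017.
CD = 0.0202 + 0.0461 × 0.6017² = 0.03689.
L/D = CL/CD = 0.6017 / 0.03689 = 16.3

L/D = 16.3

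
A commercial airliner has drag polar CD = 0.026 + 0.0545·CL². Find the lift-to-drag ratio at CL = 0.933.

L/D = 12.7

CD = 0.026 + 0.0545 × 0.933² = 0.07344
L/D = CL/CD = 0.933 / 0.07344 = 12.7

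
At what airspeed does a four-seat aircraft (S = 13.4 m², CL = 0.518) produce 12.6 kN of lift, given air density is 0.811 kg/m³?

v = 66.9 m/s

L = ½ρv²S·CL ⇒ v = √(2L/(ρ·S·CL))
v = √(2 × 12600 / (0.811 × 13.4 × 0.518)) = √4477 = 66.9 m/s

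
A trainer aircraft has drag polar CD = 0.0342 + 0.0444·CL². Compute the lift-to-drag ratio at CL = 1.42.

L/D = 11.5

CD = 0.0342 + 0.0444 × 1.42² = 0.1237
L/D = CL/CD = 1.42 / 0.1237 = 11.5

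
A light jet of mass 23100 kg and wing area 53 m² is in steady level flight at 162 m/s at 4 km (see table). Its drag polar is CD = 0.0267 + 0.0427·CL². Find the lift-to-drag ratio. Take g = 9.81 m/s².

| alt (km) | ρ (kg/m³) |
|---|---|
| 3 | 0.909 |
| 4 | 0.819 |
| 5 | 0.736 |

L/D = 11.9

At 4 km, from the table: ρ = 0.819 kg/m³.
Level flight ⇒ L = W = m·g = 23100 × 9.81 = 2.2661×10^5 N.
q = ½ρv² = ½ × 0.819 × 162² = 10750 Pa.
Required CL = L/(qS) = 2.2661×10^5/(10750·53) = 0.3979.
CD = 0.0267 + 0.0427 × 0.3979² = 0.03346.
L/D = CL/CD = 0.3979 / 0.03346 = 11.9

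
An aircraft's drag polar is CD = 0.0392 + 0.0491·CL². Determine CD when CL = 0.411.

CD = 0.0392 + 0.0491 × 0.411² = 0.0392 + 0.008294 = 0.0475

CD = 0.0475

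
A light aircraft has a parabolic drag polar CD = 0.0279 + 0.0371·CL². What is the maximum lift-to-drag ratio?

For CD = CD0 + K·CL², (L/D)max occurs at CL* = √(CD0/K) and equals 1/(2√(K·CD0)).
(L/D)max = 1/(2√(0.0371 × 0.0279)) = 1/(2 × 0.03217) = 15.5

(L/D)max = 15.5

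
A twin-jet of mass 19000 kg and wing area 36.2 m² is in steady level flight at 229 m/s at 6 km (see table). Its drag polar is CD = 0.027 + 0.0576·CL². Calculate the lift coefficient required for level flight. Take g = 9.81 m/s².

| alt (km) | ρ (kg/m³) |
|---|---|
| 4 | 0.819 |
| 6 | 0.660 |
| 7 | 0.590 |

CL = 0.298

At 6 km, from the table: ρ = 0.660 kg/m³.
Weight W = mg = 19000 × 9.81 = 1.8639×10^5 N; in level flight L = W.
Dynamic pressure q = 0.5 × 0.66 × 229² = 17310 Pa.
Required CL = L/(qS) = 1.8639×10^5/(17310·36.2) = 0.2975.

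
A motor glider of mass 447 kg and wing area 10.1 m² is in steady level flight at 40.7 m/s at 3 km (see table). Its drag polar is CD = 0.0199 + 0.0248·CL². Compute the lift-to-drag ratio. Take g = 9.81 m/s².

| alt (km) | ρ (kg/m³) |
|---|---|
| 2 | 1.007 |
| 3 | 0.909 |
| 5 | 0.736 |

L/D = 20.5

At 3 km, from the table: ρ = 0.909 kg/m³.
Level flight ⇒ L = W = m·g = 447 × 9.81 = 4385.1 N.
q = ½ρv² = ½ × 0.909 × 40.7² = 752.9 Pa.
Required CL = L/(qS) = 4385.1/(752.9·10.1) = 0.5767.
CD = 0.0199 + 0.0248 × 0.5767² = 0.02815.
L/D = CL/CD = 0.5767 / 0.02815 = 20.5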